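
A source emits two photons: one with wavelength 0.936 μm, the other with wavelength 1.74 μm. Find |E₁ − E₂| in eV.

Using E = hc/λ: E₁ = 2.122 × 10^-19 J, E₂ = 1.142 × 10^-19 J.
|ΔE| = |2.122 × 10^-19 − 1.142 × 10^-19| = 9.81 × 10^-20 J = 0.612 eV.

0.612 eV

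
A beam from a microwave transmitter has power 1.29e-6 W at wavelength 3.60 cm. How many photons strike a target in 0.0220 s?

Total energy: E_total = P·t = 1.29e-6 × 0.0220 = 2.838e-8 J.
Per-photon energy: E = 5.518e-24 J.
N = E_total / E_photon = 5.14e15.

5.14e15 photons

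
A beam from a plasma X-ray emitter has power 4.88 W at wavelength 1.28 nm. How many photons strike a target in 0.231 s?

Total energy: E_total = P·t = 4.88 × 0.231 = 1.127 J.
Per-photon energy: E = 1.552·10^-16 J.
N = E_total / E_photon = 7.26·10^15.

7.26·10^15 photons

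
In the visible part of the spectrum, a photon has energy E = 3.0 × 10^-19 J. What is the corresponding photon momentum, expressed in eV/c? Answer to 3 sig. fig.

(c = 2.99792458 × 10^8 m/s, 1 eV = 1.602176634 × 10^-19 J.)
The photon relation is p = E/c, giving p = 1.001 × 10^-27 kg·m/s.
Converting to eV/c: p = 1.872 eV/c ≈ 1.87 eV/c.

1.87 eV/c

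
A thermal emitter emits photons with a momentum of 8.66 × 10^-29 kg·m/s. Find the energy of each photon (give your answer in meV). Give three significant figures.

Since E = pc for a photon, E = 2.596 × 10^-20 J.
Converting to meV: E = 162.0 meV ≈ 162 meV.

162 meV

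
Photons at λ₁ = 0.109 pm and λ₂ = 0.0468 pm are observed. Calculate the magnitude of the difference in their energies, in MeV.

Using E = hc/λ: E₁ = 1.822 × 10^-12 J, E₂ = 4.245 × 10^-12 J.
|ΔE| = |1.822 × 10^-12 − 4.245 × 10^-12| = 2.42 × 10^-12 J = 15.1 MeV.

15.1 MeV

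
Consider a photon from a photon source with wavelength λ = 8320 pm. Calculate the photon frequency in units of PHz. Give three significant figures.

Use c = 2.99792458·10^8 m/s.
Convert to SI: λ = 8320 pm = 8.32·10^-9 m.
Apply f = c/λ: f = 3.603·10^16 Hz.
Converting to PHz: f = 36.03 PHz ≈ 36.0 PHz.

36.0 PHz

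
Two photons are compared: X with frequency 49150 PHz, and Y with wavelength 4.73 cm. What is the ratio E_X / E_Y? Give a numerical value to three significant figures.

E_X = 3.257·10^-14 J (from frequency = 49150 PHz, via E = hf).
E_Y = 4.200·10^-24 J (from wavelength = 4.73 cm, via E = hc/λ).
Ratio = 3.257·10^-14 / 4.200·10^-24 = 7.75·10^9.

7.75·10^9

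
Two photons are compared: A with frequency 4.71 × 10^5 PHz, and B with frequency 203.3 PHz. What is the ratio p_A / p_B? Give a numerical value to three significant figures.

2320

p_A = 1.041 × 10^-21 kg·m/s (from frequency = 4.71 × 10^5 PHz, via p = hf/c).
p_B = 4.493 × 10^-25 kg·m/s (from frequency = 203.3 PHz, via p = hf/c).
Ratio = 1.041 × 10^-21 / 4.493 × 10^-25 = 2320.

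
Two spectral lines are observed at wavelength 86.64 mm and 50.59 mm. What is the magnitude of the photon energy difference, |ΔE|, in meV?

0.0102 meV

Using E = hc/λ: E₁ = 2.2928 × 10^-24 J, E₂ = 3.9266 × 10^-24 J.
|ΔE| = |2.2928 × 10^-24 − 3.9266 × 10^-24| = 1.63 × 10^-24 J = 0.0102 meV.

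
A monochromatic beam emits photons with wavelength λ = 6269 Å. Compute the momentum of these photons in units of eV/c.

1.98 eV/c

In SI units: λ = 6269 Å = 6.269e-7 m.
For a photon p = h/λ, so p = 1.057e-27 kg·m/s.
Converting to eV/c: p = 1.978 eV/c ≈ 1.98 eV/c.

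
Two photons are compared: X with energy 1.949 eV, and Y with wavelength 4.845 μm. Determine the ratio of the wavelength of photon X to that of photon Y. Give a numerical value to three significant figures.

λ_X = 6.361 × 10^-7 m (from energy = 1.949 eV, via λ = hc/E).
λ_Y = 4.845 × 10^-6 m (from wavelength = 4.845 μm, via λ given directly).
Ratio = 6.361 × 10^-7 / 4.845 × 10^-6 = 0.131.

0.131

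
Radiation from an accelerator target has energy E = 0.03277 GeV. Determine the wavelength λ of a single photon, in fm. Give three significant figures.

37.8 fm

(h = 6.62607015 × 10^-34 J·s, c = 2.99792458 × 10^8 m/s, 1 eV = 1.602176634 × 10^-19 J.)
First convert: E = 0.03277 GeV = 5.2503 × 10^-12 J.
For a photon λ = hc/E, so λ = 3.783 × 10^-14 m.
Converting to fm: λ = 37.83 fm ≈ 37.8 fm.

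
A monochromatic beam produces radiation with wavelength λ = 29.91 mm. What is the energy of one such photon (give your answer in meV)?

First convert: λ = 29.91 mm = 0.02991 m.
The photon relation is E = hc/λ, giving E = 6.641·10^-24 J.
Converting to meV: E = 0.04145 meV ≈ 0.0415 meV.

0.0415 meV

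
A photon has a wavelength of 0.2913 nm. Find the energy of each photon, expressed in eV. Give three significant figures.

Take h = 6.62607015e-34 J·s, c = 2.99792458e8 m/s, 1 eV = 1.602176634e-19 J.
In SI units: λ = 0.2913 nm = 2.913e-10 m.
The photon relation is E = hc/λ, giving E = 6.819e-16 J.
Converting to eV: E = 4256 eV ≈ 4260 eV.

4260 eV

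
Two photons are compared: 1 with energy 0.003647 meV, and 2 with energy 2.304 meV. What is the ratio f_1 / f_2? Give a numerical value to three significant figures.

f_1 = 8.818e8 Hz (from energy = 0.003647 meV, via f = E/h).
f_2 = 5.571e11 Hz (from energy = 2.304 meV, via f = E/h).
Ratio = 8.818e8 / 5.571e11 = 1.58e-3.

1.58e-3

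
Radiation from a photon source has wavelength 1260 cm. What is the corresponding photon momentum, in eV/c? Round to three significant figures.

9.84e-8 eV/c

(h = 6.62607015e-34 J·s, c = 2.99792458e8 m/s, 1 eV = 1.602176634e-19 J.)
First convert: λ = 1260 cm = 12.6 m.
Apply p = h/λ: p = 5.259e-35 kg·m/s.
Converting to eV/c: p = 9.840e-8 eV/c ≈ 9.84e-8 eV/c.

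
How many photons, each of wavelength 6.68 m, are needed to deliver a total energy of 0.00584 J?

1.96 × 10^23 photons

Per-photon energy: E = 2.974 × 10^-26 J (from wavelength = 6.68 m).
N = E_total / E_photon = 0.00584 J / 2.974 × 10^-26 J = 1.96 × 10^23.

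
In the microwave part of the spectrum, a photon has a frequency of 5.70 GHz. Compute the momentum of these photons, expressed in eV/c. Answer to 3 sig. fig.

(h = 6.62607015e-34 J·s, c = 2.99792458e8 m/s, 1 eV = 1.602176634e-19 J.)
In SI units: f = 5.70 GHz = 5.70e9 Hz.
Since p = hf/c for a photon, p = 1.260e-32 kg·m/s.
Converting to eV/c: p = 2.357e-5 eV/c ≈ 2.36e-5 eV/c.

2.36e-5 eV/c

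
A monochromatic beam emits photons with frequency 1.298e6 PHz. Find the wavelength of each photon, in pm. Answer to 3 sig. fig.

0.231 pm

In SI units: f = 1.298e6 PHz = 1.298e21 Hz.
Apply λ = c/f: λ = 2.310e-13 m.
Converting to pm: λ = 0.2310 pm ≈ 0.231 pm.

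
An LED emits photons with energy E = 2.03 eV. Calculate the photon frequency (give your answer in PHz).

(h = 6.62607015 × 10^-34 J·s, 1 eV = 1.602176634 × 10^-19 J.)
Convert to SI: E = 2.03 eV = 3.2524 × 10^-19 J.
For a photon f = E/h, so f = 4.909 × 10^14 Hz.
Converting to PHz: f = 0.4909 PHz ≈ 0.491 PHz.

0.491 PHz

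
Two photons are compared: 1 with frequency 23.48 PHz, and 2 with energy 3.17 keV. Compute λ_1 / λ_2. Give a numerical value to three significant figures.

32.6

λ_1 = 1.277e-8 m (from frequency = 23.48 PHz, via λ = c/f).
λ_2 = 3.911e-10 m (from energy = 3.17 keV, via λ = hc/E).
Ratio = 1.277e-8 / 3.911e-10 = 32.6.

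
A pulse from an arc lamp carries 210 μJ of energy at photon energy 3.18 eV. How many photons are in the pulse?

4.12 × 10^14 photons

Per-photon energy: E = 5.095 × 10^-19 J (from energy = 3.18 eV).
N = E_total / E_photon = 2.10 × 10^-4 J / 5.095 × 10^-19 J = 4.12 × 10^14.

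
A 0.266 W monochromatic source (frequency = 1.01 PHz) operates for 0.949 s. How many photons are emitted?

3.77 × 10^17 photons

Total energy: E_total = P·t = 0.266 × 0.949 = 0.2524 J.
Per-photon energy: E = 6.692 × 10^-19 J.
N = E_total / E_photon = 3.77 × 10^17.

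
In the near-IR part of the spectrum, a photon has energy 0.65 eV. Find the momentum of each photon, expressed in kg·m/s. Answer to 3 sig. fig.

Use c = 2.99792458 × 10^8 m/s, 1 eV = 1.602176634 × 10^-19 J.
Convert to SI: E = 0.65 eV = 1.0414 × 10^-19 J.
Since p = E/c for a photon, p = 3.474 × 10^-28 kg·m/s.
So p ≈ 3.47 × 10^-28 kg·m/s.

3.47 × 10^-28 kg·m/s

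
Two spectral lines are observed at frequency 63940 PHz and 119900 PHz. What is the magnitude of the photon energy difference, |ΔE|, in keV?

231 keV

Using E = hf: E₁ = 4.2367 × 10^-14 J, E₂ = 7.9447 × 10^-14 J.
|ΔE| = |4.2367 × 10^-14 − 7.9447 × 10^-14| = 3.71 × 10^-14 J = 231 keV.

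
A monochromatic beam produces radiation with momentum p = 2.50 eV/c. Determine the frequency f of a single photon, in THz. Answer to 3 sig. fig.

Use h = 6.62607015e-34 J·s, c = 2.99792458e8 m/s, 1 eV = 1.602176634e-19 J.
Convert to SI: p = 2.50 eV/c = 1.3361e-27 kg·m/s.
For a photon f = pc/h, so f = 6.045e14 Hz.
Converting to THz: f = 604.5 THz ≈ 604 THz.

604 THz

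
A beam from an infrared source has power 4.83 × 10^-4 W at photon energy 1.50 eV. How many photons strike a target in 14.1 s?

Total energy: E_total = P·t = 4.83 × 10^-4 × 14.1 = 0.006810 J.
Per-photon energy: E = 2.403 × 10^-19 J.
N = E_total / E_photon = 2.83 × 10^16.

2.83 × 10^16 photons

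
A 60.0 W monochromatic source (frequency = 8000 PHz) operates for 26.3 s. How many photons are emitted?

Total energy: E_total = P·t = 60.0 × 26.3 = 1578 J.
Per-photon energy: E = 5.301 × 10^-15 J.
N = E_total / E_photon = 2.98 × 10^17.

2.98 × 10^17 photons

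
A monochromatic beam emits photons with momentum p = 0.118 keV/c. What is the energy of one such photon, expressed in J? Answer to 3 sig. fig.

1.89e-17 J

Use c = 2.99792458e8 m/s, 1 eV = 1.602176634e-19 J.
Convert to SI: p = 0.118 keV/c = 6.3063e-26 kg·m/s.
Since E = pc for a photon, E = 1.891e-17 J.
So E ≈ 1.89e-17 J.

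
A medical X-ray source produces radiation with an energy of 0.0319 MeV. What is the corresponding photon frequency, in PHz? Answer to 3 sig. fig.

Convert to SI: E = 0.0319 MeV = 5.1109·10^-15 J.
The photon relation is f = E/h, giving f = 7.713·10^18 Hz.
Converting to PHz: f = 7713 PHz ≈ 7710 PHz.

7710 PHz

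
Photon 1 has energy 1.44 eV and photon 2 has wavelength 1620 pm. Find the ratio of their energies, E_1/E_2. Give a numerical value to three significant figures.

E_1 = 2.307e-19 J (from energy = 1.44 eV, via E given directly).
E_2 = 1.226e-16 J (from wavelength = 1620 pm, via E = hc/λ).
Ratio = 2.307e-19 / 1.226e-16 = 1.88e-3.

1.88e-3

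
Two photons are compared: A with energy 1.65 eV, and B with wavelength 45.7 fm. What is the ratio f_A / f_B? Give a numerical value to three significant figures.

6.08 × 10^-8

f_A = 3.990 × 10^14 Hz (from energy = 1.65 eV, via f = E/h).
f_B = 6.560 × 10^21 Hz (from wavelength = 45.7 fm, via f = c/λ).
Ratio = 3.990 × 10^14 / 6.560 × 10^21 = 6.08 × 10^-8.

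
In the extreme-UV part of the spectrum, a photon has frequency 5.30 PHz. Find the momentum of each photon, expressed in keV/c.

0.0219 keV/c

In SI units: f = 5.30 PHz = 5.30·10^15 Hz.
Apply p = hf/c: p = 1.171·10^-26 kg·m/s.
Converting to keV/c: p = 0.02192 keV/c ≈ 0.0219 keV/c.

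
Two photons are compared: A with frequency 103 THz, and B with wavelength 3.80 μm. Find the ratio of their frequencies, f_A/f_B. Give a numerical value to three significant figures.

1.31

f_A = 1.030e14 Hz (from frequency = 103 THz, via f given directly).
f_B = 7.889e13 Hz (from wavelength = 3.80 μm, via f = c/λ).
Ratio = 1.030e14 / 7.889e13 = 1.31.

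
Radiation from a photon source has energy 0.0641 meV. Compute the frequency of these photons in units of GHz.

15.5 GHz

Take h = 6.62607015e-34 J·s, 1 eV = 1.602176634e-19 J.
Convert to SI: E = 0.0641 meV = 1.0270e-23 J.
The photon relation is f = E/h, giving f = 1.550e10 Hz.
Converting to GHz: f = 15.50 GHz ≈ 15.5 GHz.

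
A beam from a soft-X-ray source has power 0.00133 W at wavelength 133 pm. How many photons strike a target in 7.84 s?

6.98 × 10^12 photons

Total energy: E_total = P·t = 0.00133 × 7.84 = 0.01043 J.
Per-photon energy: E = 1.494 × 10^-15 J.
N = E_total / E_photon = 6.98 × 10^12.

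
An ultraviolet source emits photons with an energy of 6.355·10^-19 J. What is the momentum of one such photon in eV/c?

Use c = 2.99792458·10^8 m/s, 1 eV = 1.602176634·10^-19 J.
For a photon p = E/c, so p = 2.120·10^-27 kg·m/s.
Converting to eV/c: p = 3.966 eV/c ≈ 3.97 eV/c.

3.97 eV/c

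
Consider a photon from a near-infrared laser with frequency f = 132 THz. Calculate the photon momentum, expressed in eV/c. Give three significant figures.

0.546 eV/c

Convert to SI: f = 132 THz = 1.32·10^14 Hz.
The photon relation is p = hf/c, giving p = 2.917·10^-28 kg·m/s.
Converting to eV/c: p = 0.5459 eV/c ≈ 0.546 eV/c.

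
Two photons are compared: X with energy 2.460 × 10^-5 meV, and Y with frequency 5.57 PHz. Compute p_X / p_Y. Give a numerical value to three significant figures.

p_X = 1.315 × 10^-35 kg·m/s (from energy = 2.460 × 10^-5 meV, via p = E/c).
p_Y = 1.231 × 10^-26 kg·m/s (from frequency = 5.57 PHz, via p = hf/c).
Ratio = 1.315 × 10^-35 / 1.231 × 10^-26 = 1.07 × 10^-9.

1.07 × 10^-9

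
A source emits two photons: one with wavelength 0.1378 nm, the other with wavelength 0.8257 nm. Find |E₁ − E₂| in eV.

Using E = hc/λ: E₁ = 1.4415e-15 J, E₂ = 2.4058e-16 J.
|ΔE| = |1.4415e-15 − 2.4058e-16| = 1.20e-15 J = 7500 eV.

7500 eV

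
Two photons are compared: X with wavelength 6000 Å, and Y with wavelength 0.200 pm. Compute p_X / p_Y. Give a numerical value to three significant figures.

3.33 × 10^-7

p_X = 1.104 × 10^-27 kg·m/s (from wavelength = 6000 Å, via p = h/λ).
p_Y = 3.313 × 10^-21 kg·m/s (from wavelength = 0.200 pm, via p = h/λ).
Ratio = 1.104 × 10^-27 / 3.313 × 10^-21 = 3.33 × 10^-7.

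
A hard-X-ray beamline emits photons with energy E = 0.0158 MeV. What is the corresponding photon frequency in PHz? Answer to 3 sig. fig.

3820 PHz

Take h = 6.62607015e-34 J·s, 1 eV = 1.602176634e-19 J.
First convert: E = 0.0158 MeV = 2.5314e-15 J.
Since f = E/h for a photon, f = 3.820e18 Hz.
Converting to PHz: f = 3820 PHz ≈ 3820 PHz.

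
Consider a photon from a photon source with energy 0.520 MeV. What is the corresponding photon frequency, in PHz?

1.26·10^5 PHz

Take h = 6.62607015·10^-34 J·s, 1 eV = 1.602176634·10^-19 J.
In SI units: E = 0.520 MeV = 8.3313·10^-14 J.
Apply f = E/h: f = 1.257·10^20 Hz.
Converting to PHz: f = 125700 PHz ≈ 1.26·10^5 PHz.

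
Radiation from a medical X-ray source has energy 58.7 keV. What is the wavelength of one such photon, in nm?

0.0211 nm

In SI units: E = 58.7 keV = 9.4048e-15 J.
Apply λ = hc/E: λ = 2.112e-11 m.
Converting to nm: λ = 0.02112 nm ≈ 0.0211 nm.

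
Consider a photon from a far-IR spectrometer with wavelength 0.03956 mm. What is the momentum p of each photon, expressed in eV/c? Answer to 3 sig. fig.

Use h = 6.62607015e-34 J·s, c = 2.99792458e8 m/s, 1 eV = 1.602176634e-19 J.
In SI units: λ = 0.03956 mm = 3.956e-5 m.
For a photon p = h/λ, so p = 1.675e-29 kg·m/s.
Converting to eV/c: p = 0.03134 eV/c ≈ 0.0313 eV/c.

0.0313 eV/c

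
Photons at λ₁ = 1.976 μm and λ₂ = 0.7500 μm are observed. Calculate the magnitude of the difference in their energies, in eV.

1.03 eV

Using E = hc/λ: E₁ = 1.0053 × 10^-19 J, E₂ = 2.6486 × 10^-19 J.
|ΔE| = |1.0053 × 10^-19 − 2.6486 × 10^-19| = 1.64 × 10^-19 J = 1.03 eV.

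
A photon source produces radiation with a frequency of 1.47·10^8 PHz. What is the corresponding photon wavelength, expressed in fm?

2.04 fm

Convert to SI: f = 1.47·10^8 PHz = 1.47·10^23 Hz.
Since λ = c/f for a photon, λ = 2.039·10^-15 m.
Converting to fm: λ = 2.039 fm ≈ 2.04 fm.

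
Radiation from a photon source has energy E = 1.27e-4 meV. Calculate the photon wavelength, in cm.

976 cm

In SI units: E = 1.27e-4 meV = 2.0348e-26 J.
For a photon λ = hc/E, so λ = 9.763 m.
Converting to cm: λ = 976.3 cm ≈ 976 cm.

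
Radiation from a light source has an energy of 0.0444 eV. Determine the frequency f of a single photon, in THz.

10.7 THz

In SI units: E = 0.0444 eV = 7.1137e-21 J.
The photon relation is f = E/h, giving f = 1.074e13 Hz.
Converting to THz: f = 10.74 THz ≈ 10.7 THz.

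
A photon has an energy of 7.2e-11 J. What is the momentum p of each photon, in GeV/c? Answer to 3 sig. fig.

0.449 GeV/c

Take c = 2.99792458e8 m/s, 1 eV = 1.602176634e-19 J.
The photon relation is p = E/c, giving p = 2.402e-19 kg·m/s.
Converting to GeV/c: p = 0.4494 GeV/c ≈ 0.449 GeV/c.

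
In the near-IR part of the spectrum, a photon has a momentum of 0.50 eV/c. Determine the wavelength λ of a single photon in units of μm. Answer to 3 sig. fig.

2.48 μm

(h = 6.62607015e-34 J·s, c = 2.99792458e8 m/s, 1 eV = 1.602176634e-19 J.)
In SI units: p = 0.50 eV/c = 2.6721e-28 kg·m/s.
For a photon λ = h/p, so λ = 2.480e-6 m.
Converting to μm: λ = 2.480 μm ≈ 2.48 μm.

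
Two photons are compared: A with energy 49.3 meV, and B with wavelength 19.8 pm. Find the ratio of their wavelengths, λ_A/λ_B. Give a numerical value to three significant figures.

λ_A = 2.515e-5 m (from energy = 49.3 meV, via λ = hc/E).
λ_B = 1.980e-11 m (from wavelength = 19.8 pm, via λ given directly).
Ratio = 2.515e-5 / 1.980e-11 = 1.27e6.

1.27e6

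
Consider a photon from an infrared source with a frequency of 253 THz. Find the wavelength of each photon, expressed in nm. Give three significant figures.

1180 nm

Convert to SI: f = 253 THz = 2.53e14 Hz.
Since λ = c/f for a photon, λ = 1.185e-6 m.
Converting to nm: λ = 1185 nm ≈ 1180 nm.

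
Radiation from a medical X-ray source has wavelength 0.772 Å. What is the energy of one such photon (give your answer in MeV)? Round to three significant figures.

0.0161 MeV

Convert to SI: λ = 0.772 Å = 7.72·10^-11 m.
The photon relation is E = hc/λ, giving E = 2.573·10^-15 J.
Converting to MeV: E = 0.01606 MeV ≈ 0.0161 MeV.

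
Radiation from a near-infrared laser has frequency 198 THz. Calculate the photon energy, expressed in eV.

0.819 eV

Use h = 6.62607015e-34 J·s, 1 eV = 1.602176634e-19 J.
First convert: f = 198 THz = 1.98e14 Hz.
Since E = hf for a photon, E = 1.312e-19 J.
Converting to eV: E = 0.8189 eV ≈ 0.819 eV.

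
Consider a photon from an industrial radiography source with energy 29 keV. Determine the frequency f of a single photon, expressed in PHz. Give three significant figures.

7010 PHz

Convert to SI: E = 29 keV = 4.6463 × 10^-15 J.
Since f = E/h for a photon, f = 7.012 × 10^18 Hz.
Converting to PHz: f = 7012 PHz ≈ 7010 PHz.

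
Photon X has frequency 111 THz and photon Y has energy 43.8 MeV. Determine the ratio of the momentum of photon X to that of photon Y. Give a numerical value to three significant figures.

p_X = 2.453e-28 kg·m/s (from frequency = 111 THz, via p = hf/c).
p_Y = 2.341e-20 kg·m/s (from energy = 43.8 MeV, via p = E/c).
Ratio = 2.453e-28 / 2.341e-20 = 1.05e-8.

1.05e-8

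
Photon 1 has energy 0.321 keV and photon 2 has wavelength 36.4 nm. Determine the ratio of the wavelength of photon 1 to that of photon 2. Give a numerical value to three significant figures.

0.106

λ_1 = 3.862 × 10^-9 m (from energy = 0.321 keV, via λ = hc/E).
λ_2 = 3.640 × 10^-8 m (from wavelength = 36.4 nm, via λ given directly).
Ratio = 3.862 × 10^-9 / 3.640 × 10^-8 = 0.106.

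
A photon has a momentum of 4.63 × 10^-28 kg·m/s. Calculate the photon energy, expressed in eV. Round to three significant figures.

0.866 eV

Since E = pc for a photon, E = 1.388 × 10^-19 J.
Converting to eV: E = 0.8663 eV ≈ 0.866 eV.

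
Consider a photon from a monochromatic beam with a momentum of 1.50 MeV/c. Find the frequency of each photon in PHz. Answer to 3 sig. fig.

In SI units: p = 1.50 MeV/c = 8.0164·10^-22 kg·m/s.
The photon relation is f = pc/h, giving f = 3.627·10^20 Hz.
Converting to PHz: f = 362700 PHz ≈ 3.63·10^5 PHz.

3.63·10^5 PHz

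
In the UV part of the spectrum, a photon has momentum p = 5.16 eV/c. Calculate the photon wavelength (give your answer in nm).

240 nm

First convert: p = 5.16 eV/c = 2.7577e-27 kg·m/s.
Since λ = h/p for a photon, λ = 2.403e-7 m.
Converting to nm: λ = 240.3 nm ≈ 240 nm.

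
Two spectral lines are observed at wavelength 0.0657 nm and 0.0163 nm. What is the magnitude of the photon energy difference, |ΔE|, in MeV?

0.0572 MeV

Using E = hc/λ: E₁ = 3.024 × 10^-15 J, E₂ = 1.219 × 10^-14 J.
|ΔE| = |3.024 × 10^-15 − 1.219 × 10^-14| = 9.16 × 10^-15 J = 0.0572 MeV.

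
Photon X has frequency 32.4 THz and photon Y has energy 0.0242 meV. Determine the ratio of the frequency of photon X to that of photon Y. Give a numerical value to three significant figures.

5540

f_X = 3.240e13 Hz (from frequency = 32.4 THz, via f given directly).
f_Y = 5.852e9 Hz (from energy = 0.0242 meV, via f = E/h).
Ratio = 3.240e13 / 5.852e9 = 5540.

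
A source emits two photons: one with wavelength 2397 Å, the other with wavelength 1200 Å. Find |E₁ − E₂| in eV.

Using E = hc/λ: E₁ = 8.2872 × 10^-19 J, E₂ = 1.6554 × 10^-18 J.
|ΔE| = |8.2872 × 10^-19 − 1.6554 × 10^-18| = 8.27 × 10^-19 J = 5.16 eV.

5.16 eV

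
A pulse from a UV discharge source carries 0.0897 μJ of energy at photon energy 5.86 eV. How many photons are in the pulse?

Per-photon energy: E = 9.389e-19 J (from energy = 5.86 eV).
N = E_total / E_photon = 8.97e-8 J / 9.389e-19 J = 9.55e10.

9.55e10 photons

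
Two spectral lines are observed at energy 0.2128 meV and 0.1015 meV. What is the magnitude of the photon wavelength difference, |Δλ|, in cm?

Using λ = hc/E: λ₁ = 0.0058263 m, λ₂ = 0.012215 m.
|Δλ| = |0.0058263 − 0.012215| = 0.00639 m = 0.639 cm.

0.639 cm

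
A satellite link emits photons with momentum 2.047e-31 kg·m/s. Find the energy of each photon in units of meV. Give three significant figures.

(c = 2.99792458e8 m/s, 1 eV = 1.602176634e-19 J.)
Apply E = pc: E = 6.137e-23 J.
Converting to meV: E = 0.3830 meV ≈ 0.383 meV.

0.383 meV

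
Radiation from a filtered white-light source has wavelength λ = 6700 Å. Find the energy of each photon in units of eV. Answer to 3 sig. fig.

1.85 eV

Use h = 6.62607015 × 10^-34 J·s, c = 2.99792458 × 10^8 m/s, 1 eV = 1.602176634 × 10^-19 J.
Convert to SI: λ = 6700 Å = 6.7 × 10^-7 m.
For a photon E = hc/λ, so E = 2.965 × 10^-19 J.
Converting to eV: E = 1.851 eV ≈ 1.85 eV.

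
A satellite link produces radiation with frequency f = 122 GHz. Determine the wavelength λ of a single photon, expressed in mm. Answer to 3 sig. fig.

2.46 mm

First convert: f = 122 GHz = 1.22 × 10^11 Hz.
Apply λ = c/f: λ = 0.002457 m.
Converting to mm: λ = 2.457 mm ≈ 2.46 mm.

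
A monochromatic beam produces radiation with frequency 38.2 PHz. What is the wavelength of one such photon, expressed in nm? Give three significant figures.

Take c = 2.99792458 × 10^8 m/s.
In SI units: f = 38.2 PHz = 3.82 × 10^16 Hz.
Apply λ = c/f: λ = 7.848 × 10^-9 m.
Converting to nm: λ = 7.848 nm ≈ 7.85 nm.

7.85 nm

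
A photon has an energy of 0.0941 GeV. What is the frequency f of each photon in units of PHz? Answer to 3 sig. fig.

2.28e7 PHz

Take h = 6.62607015e-34 J·s, 1 eV = 1.602176634e-19 J.
First convert: E = 0.0941 GeV = 1.5076e-11 J.
The photon relation is f = E/h, giving f = 2.275e22 Hz.
Converting to PHz: f = 2.275e7 PHz ≈ 2.28e7 PHz.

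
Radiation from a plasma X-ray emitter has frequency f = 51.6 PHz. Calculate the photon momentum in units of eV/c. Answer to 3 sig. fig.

213 eV/c

(h = 6.62607015e-34 J·s, c = 2.99792458e8 m/s, 1 eV = 1.602176634e-19 J.)
First convert: f = 51.6 PHz = 5.16e16 Hz.
Since p = hf/c for a photon, p = 1.140e-25 kg·m/s.
Converting to eV/c: p = 213.4 eV/c ≈ 213 eV/c.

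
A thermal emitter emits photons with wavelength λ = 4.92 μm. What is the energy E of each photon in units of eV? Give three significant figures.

In SI units: λ = 4.92 μm = 4.92·10^-6 m.
For a photon E = hc/λ, so E = 4.037·10^-20 J.
Converting to eV: E = 0.2520 eV ≈ 0.252 eV.

0.252 eV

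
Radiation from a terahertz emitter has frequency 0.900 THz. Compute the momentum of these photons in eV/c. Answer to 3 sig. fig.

3.72·10^-3 eV/c

Take h = 6.62607015·10^-34 J·s, c = 2.99792458·10^8 m/s, 1 eV = 1.602176634·10^-19 J.
First convert: f = 0.900 THz = 9.00·10^11 Hz.
For a photon p = hf/c, so p = 1.989·10^-30 kg·m/s.
Converting to eV/c: p = 0.003722 eV/c ≈ 3.72·10^-3 eV/c.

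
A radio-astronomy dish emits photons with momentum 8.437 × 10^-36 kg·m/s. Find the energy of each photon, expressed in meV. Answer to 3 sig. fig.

For a photon E = pc, so E = 2.529 × 10^-27 J.
Converting to meV: E = 1.579 × 10^-5 meV ≈ 1.58 × 10^-5 meV.

1.58 × 10^-5 meV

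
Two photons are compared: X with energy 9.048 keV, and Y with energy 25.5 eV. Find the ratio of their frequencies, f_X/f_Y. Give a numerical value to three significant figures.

f_X = 2.188 × 10^18 Hz (from energy = 9.048 keV, via f = E/h).
f_Y = 6.166 × 10^15 Hz (from energy = 25.5 eV, via f = E/h).
Ratio = 2.188 × 10^18 / 6.166 × 10^15 = 355.

355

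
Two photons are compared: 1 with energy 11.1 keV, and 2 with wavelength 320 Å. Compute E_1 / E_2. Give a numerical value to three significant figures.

286

E_1 = 1.778 × 10^-15 J (from energy = 11.1 keV, via E given directly).
E_2 = 6.208 × 10^-18 J (from wavelength = 320 Å, via E = hc/λ).
Ratio = 1.778 × 10^-15 / 6.208 × 10^-18 = 286.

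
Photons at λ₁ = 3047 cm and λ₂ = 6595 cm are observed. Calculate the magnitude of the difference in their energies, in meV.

2.19e-5 meV

Using E = hc/λ: E₁ = 6.5193e-27 J, E₂ = 3.0120e-27 J.
|ΔE| = |6.5193e-27 − 3.0120e-27| = 3.51e-27 J = 2.19e-5 meV.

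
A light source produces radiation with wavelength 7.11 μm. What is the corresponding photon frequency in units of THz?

Use c = 2.99792458 × 10^8 m/s.
In SI units: λ = 7.11 μm = 7.11 × 10^-6 m.
Apply f = c/λ: f = 4.216 × 10^13 Hz.
Converting to THz: f = 42.16 THz ≈ 42.2 THz.

42.2 THz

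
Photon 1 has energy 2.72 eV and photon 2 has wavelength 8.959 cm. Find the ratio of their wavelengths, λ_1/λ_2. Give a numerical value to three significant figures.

λ_1 = 4.558·10^-7 m (from energy = 2.72 eV, via λ = hc/E).
λ_2 = 0.08959 m (from wavelength = 8.959 cm, via λ given directly).
Ratio = 4.558·10^-7 / 0.08959 = 5.09·10^-6.

5.09·10^-6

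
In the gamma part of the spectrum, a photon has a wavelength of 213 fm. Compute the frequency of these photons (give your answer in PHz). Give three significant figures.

First convert: λ = 213 fm = 2.13e-13 m.
The photon relation is f = c/λ, giving f = 1.407e21 Hz.
Converting to PHz: f = 1.407e6 PHz ≈ 1.41e6 PHz.

1.41e6 PHz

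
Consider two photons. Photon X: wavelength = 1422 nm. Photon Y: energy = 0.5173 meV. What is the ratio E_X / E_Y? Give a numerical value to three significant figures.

1690

E_X = 1.397·10^-19 J (from wavelength = 1422 nm, via E = hc/λ).
E_Y = 8.288·10^-23 J (from energy = 0.5173 meV, via E given directly).
Ratio = 1.397·10^-19 / 8.288·10^-23 = 1690.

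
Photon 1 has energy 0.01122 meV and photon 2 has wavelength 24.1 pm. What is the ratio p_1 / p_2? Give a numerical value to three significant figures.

p_1 = 5.996e-33 kg·m/s (from energy = 0.01122 meV, via p = E/c).
p_2 = 2.749e-23 kg·m/s (from wavelength = 24.1 pm, via p = h/λ).
Ratio = 5.996e-33 / 2.749e-23 = 2.18e-10.

2.18e-10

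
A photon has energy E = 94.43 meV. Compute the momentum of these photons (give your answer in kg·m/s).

5.05e-29 kg·m/s

First convert: E = 94.43 meV = 1.5129e-20 J.
Apply p = E/c: p = 5.047e-29 kg·m/s.
So p ≈ 5.05e-29 kg·m/s.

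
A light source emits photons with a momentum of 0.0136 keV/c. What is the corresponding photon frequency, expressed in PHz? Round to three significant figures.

In SI units: p = 0.0136 keV/c = 7.2682e-27 kg·m/s.
For a photon f = pc/h, so f = 3.288e15 Hz.
Converting to PHz: f = 3.288 PHz ≈ 3.29 PHz.

3.29 PHz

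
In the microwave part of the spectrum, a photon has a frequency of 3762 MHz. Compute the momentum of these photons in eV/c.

1.56 × 10^-5 eV/c

First convert: f = 3762 MHz = 3.762 × 10^9 Hz.
For a photon p = hf/c, so p = 8.315 × 10^-33 kg·m/s.
Converting to eV/c: p = 1.556 × 10^-5 eV/c ≈ 1.56 × 10^-5 eV/c.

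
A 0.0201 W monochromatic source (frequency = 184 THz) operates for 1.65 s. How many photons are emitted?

2.72e17 photons

Total energy: E_total = P·t = 0.0201 × 1.65 = 0.03317 J.
Per-photon energy: E = 1.219e-19 J.
N = E_total / E_photon = 2.72e17.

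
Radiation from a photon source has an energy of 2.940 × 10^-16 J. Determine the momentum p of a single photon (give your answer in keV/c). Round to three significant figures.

1.84 keV/c

Apply p = E/c: p = 9.807 × 10^-25 kg·m/s.
Converting to keV/c: p = 1.835 keV/c ≈ 1.84 keV/c.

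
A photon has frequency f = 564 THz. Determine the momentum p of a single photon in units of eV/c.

Take h = 6.62607015e-34 J·s, c = 2.99792458e8 m/s, 1 eV = 1.602176634e-19 J.
Convert to SI: f = 564 THz = 5.64e14 Hz.
Since p = hf/c for a photon, p = 1.247e-27 kg·m/s.
Converting to eV/c: p = 2.333 eV/c ≈ 2.33 eV/c.

2.33 eV/c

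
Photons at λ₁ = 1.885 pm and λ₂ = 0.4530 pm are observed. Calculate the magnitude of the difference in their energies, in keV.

2080 keV

Using E = hc/λ: E₁ = 1.0538e-13 J, E₂ = 4.3851e-13 J.
|ΔE| = |1.0538e-13 − 4.3851e-13| = 3.33e-13 J = 2080 keV.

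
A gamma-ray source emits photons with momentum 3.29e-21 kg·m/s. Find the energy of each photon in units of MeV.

6.16 MeV

(c = 2.99792458e8 m/s, 1 eV = 1.602176634e-19 J.)
Since E = pc for a photon, E = 9.863e-13 J.
Converting to MeV: E = 6.156 MeV ≈ 6.16 MeV.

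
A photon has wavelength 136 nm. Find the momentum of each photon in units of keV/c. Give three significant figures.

First convert: λ = 136 nm = 1.36e-7 m.
Apply p = h/λ: p = 4.872e-27 kg·m/s.
Converting to keV/c: p = 0.009116 keV/c ≈ 9.12e-3 keV/c.

9.12e-3 keV/c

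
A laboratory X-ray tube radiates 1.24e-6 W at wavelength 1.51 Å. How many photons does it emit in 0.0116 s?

Total energy: E_total = P·t = 1.24e-6 × 0.0116 = 1.438e-8 J.
Per-photon energy: E = 1.316e-15 J.
N = E_total / E_photon = 1.09e7.

1.09e7 photons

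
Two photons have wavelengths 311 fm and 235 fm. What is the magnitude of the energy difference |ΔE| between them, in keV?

1290 keV

Using E = hc/λ: E₁ = 6.387e-13 J, E₂ = 8.453e-13 J.
|ΔE| = |6.387e-13 − 8.453e-13| = 2.07e-13 J = 1290 keV.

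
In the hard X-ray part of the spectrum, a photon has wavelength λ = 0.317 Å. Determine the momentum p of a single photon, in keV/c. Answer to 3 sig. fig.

In SI units: λ = 0.317 Å = 3.17e-11 m.
Since p = h/λ for a photon, p = 2.090e-23 kg·m/s.
Converting to keV/c: p = 39.11 keV/c ≈ 39.1 keV/c.

39.1 keV/c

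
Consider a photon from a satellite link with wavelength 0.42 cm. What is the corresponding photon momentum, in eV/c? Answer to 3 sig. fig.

2.95e-4 eV/c

Take h = 6.62607015e-34 J·s, c = 2.99792458e8 m/s, 1 eV = 1.602176634e-19 J.
In SI units: λ = 0.42 cm = 0.0042 m.
Apply p = h/λ: p = 1.578e-31 kg·m/s.
Converting to eV/c: p = 2.952e-4 eV/c ≈ 2.95e-4 eV/c.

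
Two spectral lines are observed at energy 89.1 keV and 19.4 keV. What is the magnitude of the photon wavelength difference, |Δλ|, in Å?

Using λ = hc/E: λ₁ = 1.392 × 10^-11 m, λ₂ = 6.391 × 10^-11 m.
|Δλ| = |1.392 × 10^-11 − 6.391 × 10^-11| = 5.00 × 10^-11 m = 0.500 Å.

0.500 Å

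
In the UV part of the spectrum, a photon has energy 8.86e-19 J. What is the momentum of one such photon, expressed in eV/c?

5.53 eV/c

(c = 2.99792458e8 m/s, 1 eV = 1.602176634e-19 J.)
For a photon p = E/c, so p = 2.955e-27 kg·m/s.
Converting to eV/c: p = 5.530 eV/c ≈ 5.53 eV/c.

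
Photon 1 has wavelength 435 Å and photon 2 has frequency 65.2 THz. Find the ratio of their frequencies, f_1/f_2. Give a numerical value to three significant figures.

106

f_1 = 6.892 × 10^15 Hz (from wavelength = 435 Å, via f = c/λ).
f_2 = 6.520 × 10^13 Hz (from frequency = 65.2 THz, via f given directly).
Ratio = 6.892 × 10^15 / 6.520 × 10^13 = 106.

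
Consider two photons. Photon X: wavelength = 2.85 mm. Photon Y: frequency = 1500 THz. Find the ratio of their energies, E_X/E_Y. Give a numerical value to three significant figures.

7.01 × 10^-5

E_X = 6.970 × 10^-23 J (from wavelength = 2.85 mm, via E = hc/λ).
E_Y = 9.939 × 10^-19 J (from frequency = 1500 THz, via E = hf).
Ratio = 6.970 × 10^-23 / 9.939 × 10^-19 = 7.01 × 10^-5.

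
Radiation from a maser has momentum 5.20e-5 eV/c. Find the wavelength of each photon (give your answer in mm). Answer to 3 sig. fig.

First convert: p = 5.20e-5 eV/c = 2.7790e-32 kg·m/s.
For a photon λ = h/p, so λ = 0.02384 m.
Converting to mm: λ = 23.84 mm ≈ 23.8 mm.

23.8 mm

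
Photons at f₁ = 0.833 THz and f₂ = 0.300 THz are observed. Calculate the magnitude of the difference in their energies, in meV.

Using E = hf: E₁ = 5.520 × 10^-22 J, E₂ = 1.988 × 10^-22 J.
|ΔE| = |5.520 × 10^-22 − 1.988 × 10^-22| = 3.53 × 10^-22 J = 2.20 meV.

2.20 meV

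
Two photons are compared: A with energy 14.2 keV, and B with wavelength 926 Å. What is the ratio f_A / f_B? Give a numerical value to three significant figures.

f_A = 3.434e18 Hz (from energy = 14.2 keV, via f = E/h).
f_B = 3.237e15 Hz (from wavelength = 926 Å, via f = c/λ).
Ratio = 3.434e18 / 3.237e15 = 1060.

1060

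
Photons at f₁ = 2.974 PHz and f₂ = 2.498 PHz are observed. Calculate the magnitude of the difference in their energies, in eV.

1.97 eV

Using E = hf: E₁ = 1.9706e-18 J, E₂ = 1.6552e-18 J.
|ΔE| = |1.9706e-18 − 1.6552e-18| = 3.15e-19 J = 1.97 eV.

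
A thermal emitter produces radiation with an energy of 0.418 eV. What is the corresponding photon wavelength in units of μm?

(h = 6.62607015e-34 J·s, c = 2.99792458e8 m/s, 1 eV = 1.602176634e-19 J.)
First convert: E = 0.418 eV = 6.6971e-20 J.
Apply λ = hc/E: λ = 2.966e-6 m.
Converting to μm: λ = 2.966 μm ≈ 2.97 μm.

2.97 μm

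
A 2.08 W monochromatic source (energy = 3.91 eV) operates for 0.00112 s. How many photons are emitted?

Total energy: E_total = P·t = 2.08 × 0.00112 = 0.002330 J.
Per-photon energy: E = 6.265·10^-19 J.
N = E_total / E_photon = 3.72·10^15.

3.72·10^15 photons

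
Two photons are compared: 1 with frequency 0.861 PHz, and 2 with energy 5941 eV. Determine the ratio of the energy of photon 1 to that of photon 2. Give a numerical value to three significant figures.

E_1 = 5.705e-19 J (from frequency = 0.861 PHz, via E = hf).
E_2 = 9.519e-16 J (from energy = 5941 eV, via E given directly).
Ratio = 5.705e-19 / 9.519e-16 = 5.99e-4.

5.99e-4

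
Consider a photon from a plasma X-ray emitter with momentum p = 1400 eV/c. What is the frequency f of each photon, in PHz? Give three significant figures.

339 PHz

Convert to SI: p = 1400 eV/c = 7.4820·10^-25 kg·m/s.
Apply f = pc/h: f = 3.385·10^17 Hz.
Converting to PHz: f = 338.5 PHz ≈ 339 PHz.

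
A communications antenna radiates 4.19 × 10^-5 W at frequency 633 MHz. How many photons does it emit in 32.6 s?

Total energy: E_total = P·t = 4.19 × 10^-5 × 32.6 = 0.001366 J.
Per-photon energy: E = 4.194 × 10^-25 J.
N = E_total / E_photon = 3.26 × 10^21.

3.26 × 10^21 photons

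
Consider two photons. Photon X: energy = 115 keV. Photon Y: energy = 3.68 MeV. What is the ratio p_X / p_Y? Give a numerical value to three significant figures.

0.0312

p_X = 6.146e-23 kg·m/s (from energy = 115 keV, via p = E/c).
p_Y = 1.967e-21 kg·m/s (from energy = 3.68 MeV, via p = E/c).
Ratio = 6.146e-23 / 1.967e-21 = 0.0312.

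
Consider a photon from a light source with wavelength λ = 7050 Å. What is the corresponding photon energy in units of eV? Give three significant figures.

Use h = 6.62607015 × 10^-34 J·s, c = 2.99792458 × 10^8 m/s, 1 eV = 1.602176634 × 10^-19 J.
Convert to SI: λ = 7050 Å = 7.05 × 10^-7 m.
Apply E = hc/λ: E = 2.818 × 10^-19 J.
Converting to eV: E = 1.759 eV ≈ 1.76 eV.

1.76 eV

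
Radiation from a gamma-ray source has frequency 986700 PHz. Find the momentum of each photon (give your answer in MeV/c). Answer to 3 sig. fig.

4.08 MeV/c

(h = 6.62607015 × 10^-34 J·s, c = 2.99792458 × 10^8 m/s, 1 eV = 1.602176634 × 10^-19 J.)
In SI units: f = 986700 PHz = 9.867 × 10^20 Hz.
Since p = hf/c for a photon, p = 2.181 × 10^-21 kg·m/s.
Converting to MeV/c: p = 4.081 MeV/c ≈ 4.08 MeV/c.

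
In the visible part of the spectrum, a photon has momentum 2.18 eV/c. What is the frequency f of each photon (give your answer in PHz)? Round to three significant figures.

In SI units: p = 2.18 eV/c = 1.1651e-27 kg·m/s.
For a photon f = pc/h, so f = 5.271e14 Hz.
Converting to PHz: f = 0.5271 PHz ≈ 0.527 PHz.

0.527 PHz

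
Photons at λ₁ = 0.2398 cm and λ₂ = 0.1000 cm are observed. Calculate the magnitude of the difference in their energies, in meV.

Using E = hc/λ: E₁ = 8.2838e-23 J, E₂ = 1.9864e-22 J.
|ΔE| = |8.2838e-23 − 1.9864e-22| = 1.16e-22 J = 0.723 meV.

0.723 meV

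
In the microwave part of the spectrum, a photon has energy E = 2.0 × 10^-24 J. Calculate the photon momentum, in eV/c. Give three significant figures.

1.25 × 10^-5 eV/c

Take c = 2.99792458 × 10^8 m/s, 1 eV = 1.602176634 × 10^-19 J.
For a photon p = E/c, so p = 6.671 × 10^-33 kg·m/s.
Converting to eV/c: p = 1.248 × 10^-5 eV/c ≈ 1.25 × 10^-5 eV/c.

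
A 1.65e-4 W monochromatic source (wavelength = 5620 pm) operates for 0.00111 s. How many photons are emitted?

Total energy: E_total = P·t = 1.65e-4 × 0.00111 = 1.832e-7 J.
Per-photon energy: E = 3.535e-17 J.
N = E_total / E_photon = 5.18e9.

5.18e9 photons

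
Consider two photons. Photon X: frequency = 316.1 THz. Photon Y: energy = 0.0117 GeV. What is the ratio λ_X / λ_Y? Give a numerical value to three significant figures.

λ_X = 9.484e-7 m (from frequency = 316.1 THz, via λ = c/f).
λ_Y = 1.060e-13 m (from energy = 0.0117 GeV, via λ = hc/E).
Ratio = 9.484e-7 / 1.060e-13 = 8.95e6.

8.95e6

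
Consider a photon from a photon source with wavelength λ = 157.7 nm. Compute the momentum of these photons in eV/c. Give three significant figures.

(h = 6.62607015 × 10^-34 J·s, c = 2.99792458 × 10^8 m/s, 1 eV = 1.602176634 × 10^-19 J.)
First convert: λ = 157.7 nm = 1.577 × 10^-7 m.
The photon relation is p = h/λ, giving p = 4.202 × 10^-27 kg·m/s.
Converting to eV/c: p = 7.862 eV/c ≈ 7.86 eV/c.

7.86 eV/c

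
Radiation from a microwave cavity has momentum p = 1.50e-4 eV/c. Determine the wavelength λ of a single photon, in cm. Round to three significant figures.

0.827 cm

In SI units: p = 1.50e-4 eV/c = 8.0164e-32 kg·m/s.
The photon relation is λ = h/p, giving λ = 0.008266 m.
Converting to cm: λ = 0.8266 cm ≈ 0.827 cm.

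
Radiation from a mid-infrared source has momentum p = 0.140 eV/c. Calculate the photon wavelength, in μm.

In SI units: p = 0.140 eV/c = 7.4820e-29 kg·m/s.
Apply λ = h/p: λ = 8.856e-6 m.
Converting to μm: λ = 8.856 μm ≈ 8.86 μm.

8.86 μm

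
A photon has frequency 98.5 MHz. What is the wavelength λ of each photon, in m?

3.04 m

Use c = 2.99792458 × 10^8 m/s.
In SI units: f = 98.5 MHz = 9.85 × 10^7 Hz.
Apply λ = c/f: λ = 3.044 m.
So λ ≈ 3.04 m.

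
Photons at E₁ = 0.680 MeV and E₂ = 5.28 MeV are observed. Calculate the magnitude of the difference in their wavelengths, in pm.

Using λ = hc/E: λ₁ = 1.823e-12 m, λ₂ = 2.348e-13 m.
|Δλ| = |1.823e-12 − 2.348e-13| = 1.59e-12 m = 1.59 pm.

1.59 pm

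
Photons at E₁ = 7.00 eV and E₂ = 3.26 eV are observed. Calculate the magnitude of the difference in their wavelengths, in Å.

2030 Å

Using λ = hc/E: λ₁ = 1.771 × 10^-7 m, λ₂ = 3.803 × 10^-7 m.
|Δλ| = |1.771 × 10^-7 − 3.803 × 10^-7| = 2.03 × 10^-7 m = 2030 Å.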